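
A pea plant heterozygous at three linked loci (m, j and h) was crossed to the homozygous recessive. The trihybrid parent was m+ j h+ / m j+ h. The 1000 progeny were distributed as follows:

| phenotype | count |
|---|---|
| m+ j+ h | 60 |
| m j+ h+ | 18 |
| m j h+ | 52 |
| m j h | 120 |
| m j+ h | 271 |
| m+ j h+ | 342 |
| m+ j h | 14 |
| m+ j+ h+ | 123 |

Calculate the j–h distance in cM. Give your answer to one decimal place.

The two rarest classes, m+ j h and m j+ h+, are the double crossovers. Comparing them with the parentals, only the h allele has switched, so h is the middle locus and the order is m – h – j.
Crossovers in the h–j interval produce the single-crossover classes m+ j+ h+ and m j h (123 + 120 = 243) plus the double crossovers (32).
RF(h–j) = (243 + 32) / 1000 = 275/1000 = 0.2750 → 27.5 cM.

27.5 cM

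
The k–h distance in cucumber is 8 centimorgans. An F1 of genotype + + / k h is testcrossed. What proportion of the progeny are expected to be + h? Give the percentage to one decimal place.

4.0%

A map distance of 8 centimorgans corresponds to a recombination frequency of 0.080.
The F1 is + + / k h, so + h is a recombinant gamete class with expected frequency r/2 = 0.080/2 = 0.0400.
That is 0.0400 = 4.0% of the progeny.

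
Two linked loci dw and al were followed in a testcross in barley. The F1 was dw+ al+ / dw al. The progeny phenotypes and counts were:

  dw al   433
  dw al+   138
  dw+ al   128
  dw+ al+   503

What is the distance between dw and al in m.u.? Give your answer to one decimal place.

The recombinant classes are dw+ al and dw al+: 128 + 138 = 266.
Recombination frequency = 266/1202 = 0.2213 ≈ 22.1%, i.e. 22.1 m.u.

22.1 m.u.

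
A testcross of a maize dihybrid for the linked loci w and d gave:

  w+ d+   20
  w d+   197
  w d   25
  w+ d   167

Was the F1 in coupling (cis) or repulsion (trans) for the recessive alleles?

The two most frequent classes are w+ d (167) and w d+ (197); these are the parental (non-recombinant) types.
So the F1 carried w+ d on one chromosome and w d+ on the other — the recessive alleles are on opposite chromosomes (trans / repulsion).

trans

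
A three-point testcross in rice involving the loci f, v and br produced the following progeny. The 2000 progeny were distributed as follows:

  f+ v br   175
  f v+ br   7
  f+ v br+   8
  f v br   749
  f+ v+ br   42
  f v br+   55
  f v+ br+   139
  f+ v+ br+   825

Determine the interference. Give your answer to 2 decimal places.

0.19

The two most frequent reciprocal classes, f v br and f+ v+ br+, are the parental types, so the F1 was f v br / f+ v+ br+.
The two rarest classes, f v+ br and f+ v br+, are the double crossovers. Comparing them with the parentals, only the v allele has switched, so v is the middle locus and the order is br – v – f.
br–v: (97 + 15)/2000 = 0.0560; v–f: (314 + 15)/2000 = 0.1645.
Expected DCO frequency = 0.0560 × 0.1645 ≈ 0.00921; observed = 15/2000 ≈ 0.00750.
Coefficient of coincidence = 0.00750/0.00921 ≈ 0.81; interference = 1 − 0.81 = 0.19.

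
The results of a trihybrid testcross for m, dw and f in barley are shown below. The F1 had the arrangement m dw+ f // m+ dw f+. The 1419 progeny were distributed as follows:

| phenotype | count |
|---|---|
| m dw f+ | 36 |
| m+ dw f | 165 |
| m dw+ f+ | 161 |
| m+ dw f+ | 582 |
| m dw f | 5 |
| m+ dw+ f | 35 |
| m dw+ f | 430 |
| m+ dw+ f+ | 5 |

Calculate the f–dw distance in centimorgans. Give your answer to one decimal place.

The two rarest classes, m dw f and m+ dw+ f+, are the double crossovers. Comparing them with the parentals, only the dw allele has switched, so dw is the middle locus and the order is f – dw – m.
Crossovers in the f–dw interval produce the single-crossover classes m dw+ f+ and m+ dw f (161 + 165 = 326) plus the double crossovers (10).
RF(f–dw) = (326 + 10) / 1419 = 336/1419 = 0.2368 → 23.7 centimorgans.

23.7 centimorgans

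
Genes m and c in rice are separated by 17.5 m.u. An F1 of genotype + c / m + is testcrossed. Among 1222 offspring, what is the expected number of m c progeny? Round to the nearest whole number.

A map distance of 17.5 m.u. corresponds to a recombination frequency of 0.175.
The F1 is + c / m +, so m c is a recombinant gamete class with expected frequency r/2 = 0.175/2 = 0.0875.
Expected number = 0.0875 × 1222 = 106.92 ≈ 107.

107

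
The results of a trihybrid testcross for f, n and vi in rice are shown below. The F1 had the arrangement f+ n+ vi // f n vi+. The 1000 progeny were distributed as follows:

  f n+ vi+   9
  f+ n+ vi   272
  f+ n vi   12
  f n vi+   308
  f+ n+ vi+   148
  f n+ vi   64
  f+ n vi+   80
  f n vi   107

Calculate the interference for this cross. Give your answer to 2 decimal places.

0.54

The two rarest classes, f+ n vi and f n+ vi+, are the double crossovers. Comparing them with the parentals, only the n allele has switched, so n is the middle locus and the order is f – n – vi.
f–n: (144 + 21)/1000 = 0.1650; n–vi: (255 + 21)/1000 = 0.2760.
Expected DCO frequency = 0.1650 × 0.2760 ≈ 0.04554; observed = 21/1000 ≈ 0.02100.
Coefficient of coincidence = 0.02100/0.04554 ≈ 0.46; interference = 1 − 0.46 = 0.54.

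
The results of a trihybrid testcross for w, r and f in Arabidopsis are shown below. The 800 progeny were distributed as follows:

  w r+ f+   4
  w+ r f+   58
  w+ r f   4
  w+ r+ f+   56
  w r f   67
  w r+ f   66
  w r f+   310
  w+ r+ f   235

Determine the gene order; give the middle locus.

The two most frequent reciprocal classes, w r f+ and w+ r+ f, are the parental types, so the F1 was w r f+ / w+ r+ f.
The two rarest classes, w r+ f+ and w+ r f, are the double crossovers. Comparing them with the parentals, only the r allele has switched, so r is the middle locus and the order is w – r – f.

r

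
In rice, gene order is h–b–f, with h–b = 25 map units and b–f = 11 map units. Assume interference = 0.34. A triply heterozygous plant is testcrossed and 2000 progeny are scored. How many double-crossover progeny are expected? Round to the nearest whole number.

Map distances give recombination frequencies of 0.250 and 0.110 for the two intervals.
With interference 0.34 (so coincidence = 0.66), expected double-crossover frequency = 0.250 × 0.110 × 0.66 = 0.01815.
Expected number = 0.01815 × 2000 = 36.30 ≈ 36.

36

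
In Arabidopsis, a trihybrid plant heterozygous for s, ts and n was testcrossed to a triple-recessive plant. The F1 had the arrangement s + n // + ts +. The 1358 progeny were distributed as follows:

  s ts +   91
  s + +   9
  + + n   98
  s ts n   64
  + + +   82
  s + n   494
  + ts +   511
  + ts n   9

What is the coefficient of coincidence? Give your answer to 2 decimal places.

The two rarest classes, s + + and + ts n, are the double crossovers. Comparing them with the parentals, only the n allele has switched, so n is the middle locus and the order is ts – n – s.
ts–n: (146 + 18)/1358 = 0.1208; n–s: (189 + 18)/1358 = 0.1524.
Expected DCO frequency = 0.1208 × 0.1524 ≈ 0.01841; observed = 18/1358 ≈ 0.01325.
Coefficient of coincidence = 0.01325/0.01841 ≈ 0.72.

0.72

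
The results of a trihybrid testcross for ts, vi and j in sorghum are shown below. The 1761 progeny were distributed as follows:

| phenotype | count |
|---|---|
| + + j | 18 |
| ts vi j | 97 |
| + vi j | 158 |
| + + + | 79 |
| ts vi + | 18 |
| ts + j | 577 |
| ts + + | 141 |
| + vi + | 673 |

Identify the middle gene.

The two most frequent reciprocal classes, + vi + and ts + j, are the parental types, so the F1 was + vi + / ts + j.
The two rarest classes, ts vi + and + + j, are the double crossovers. Comparing them with the parentals, only the ts allele has switched, so ts is the middle locus and the order is vi – ts – j.

ts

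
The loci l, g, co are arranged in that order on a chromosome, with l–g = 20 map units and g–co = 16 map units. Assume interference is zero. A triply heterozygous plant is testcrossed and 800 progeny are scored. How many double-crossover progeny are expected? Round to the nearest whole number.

Map distances give recombination frequencies of 0.200 and 0.160 for the two intervals.
With no interference, expected double-crossover frequency = 0.200 × 0.160 = 0.03200.
Expected number = 0.03200 × 800 = 25.60 ≈ 26.

26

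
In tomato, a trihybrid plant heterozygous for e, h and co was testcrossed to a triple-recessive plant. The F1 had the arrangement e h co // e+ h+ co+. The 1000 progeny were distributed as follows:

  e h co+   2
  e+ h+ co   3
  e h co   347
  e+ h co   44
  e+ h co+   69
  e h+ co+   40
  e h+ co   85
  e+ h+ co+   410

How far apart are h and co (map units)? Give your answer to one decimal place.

15.9 map units

The two rarest classes, e h co+ and e+ h+ co, are the double crossovers. Comparing them with the parentals, only the co allele has switched, so co is the middle locus and the order is h – co – e.
Crossovers in the h–co interval produce the single-crossover classes e h+ co and e+ h co+ (85 + 69 = 154) plus the double crossovers (5).
RF(h–co) = (154 + 5) / 1000 = 159/1000 = 0.1590 → 15.9 map units.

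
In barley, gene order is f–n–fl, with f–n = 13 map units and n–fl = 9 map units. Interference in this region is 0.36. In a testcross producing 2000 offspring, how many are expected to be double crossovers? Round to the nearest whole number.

15

Map distances give recombination frequencies of 0.130 and 0.090 for the two intervals.
With interference 0.36 (so coincidence = 0.64), expected double-crossover frequency = 0.130 × 0.090 × 0.64 = 0.00749.
Expected number = 0.00749 × 2000 = 14.98 ≈ 15.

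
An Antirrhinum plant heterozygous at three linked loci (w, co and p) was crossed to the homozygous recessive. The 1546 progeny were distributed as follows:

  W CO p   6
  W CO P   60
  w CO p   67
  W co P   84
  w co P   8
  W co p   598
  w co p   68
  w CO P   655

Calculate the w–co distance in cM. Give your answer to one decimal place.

The two most frequent reciprocal classes, w CO P and W co p, are the parental types, so the F1 was w CO P / W co p.
The two rarest classes, w co P and W CO p, are the double crossovers. Comparing them with the parentals, only the co allele has switched, so co is the middle locus and the order is p – co – w.
Crossovers in the co–w interval produce the single-crossover classes W CO P and w co p (60 + 68 = 128) plus the double crossovers (14).
RF(co–w) = (128 + 14) / 1546 = 142/1546 = 0.0918 → 9.2 cM.

9.2 cM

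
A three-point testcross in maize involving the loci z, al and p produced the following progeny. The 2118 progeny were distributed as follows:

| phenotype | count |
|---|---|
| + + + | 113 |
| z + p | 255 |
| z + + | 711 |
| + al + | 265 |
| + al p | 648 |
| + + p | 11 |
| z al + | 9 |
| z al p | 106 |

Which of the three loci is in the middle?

The two most frequent reciprocal classes, z + + and + al p, are the parental types, so the F1 was z + + / + al p.
The two rarest classes, z al + and + + p, are the double crossovers. Comparing them with the parentals, only the al allele has switched, so al is the middle locus and the order is p – al – z.

al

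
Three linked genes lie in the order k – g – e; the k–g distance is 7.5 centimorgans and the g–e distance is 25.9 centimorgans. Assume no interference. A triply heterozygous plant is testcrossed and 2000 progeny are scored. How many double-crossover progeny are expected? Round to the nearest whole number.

Map distances give recombination frequencies of 0.075 and 0.259 for the two intervals.
With no interference, expected double-crossover frequency = 0.075 × 0.259 = 0.01943.
Expected number = 0.01943 × 2000 = 38.85 ≈ 39.

39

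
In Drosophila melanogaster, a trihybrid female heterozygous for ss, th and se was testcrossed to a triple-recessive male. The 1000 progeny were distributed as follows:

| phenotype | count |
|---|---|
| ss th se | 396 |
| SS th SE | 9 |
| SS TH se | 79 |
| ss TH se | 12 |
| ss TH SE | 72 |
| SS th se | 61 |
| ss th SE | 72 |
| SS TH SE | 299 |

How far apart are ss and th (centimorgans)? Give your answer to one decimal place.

15.4 centimorgans

The two most frequent reciprocal classes, SS TH SE and ss th se, are the parental types, so the F1 was SS TH SE / ss th se.
The two rarest classes, SS th SE and ss TH se, are the double crossovers. Comparing them with the parentals, only the th allele has switched, so th is the middle locus and the order is se – th – ss.
Crossovers in the th–ss interval produce the single-crossover classes ss TH SE and SS th se (72 + 61 = 133) plus the double crossovers (21).
RF(th–ss) = (133 + 21) / 1000 = 154/1000 = 0.1540 → 15.4 centimorgans.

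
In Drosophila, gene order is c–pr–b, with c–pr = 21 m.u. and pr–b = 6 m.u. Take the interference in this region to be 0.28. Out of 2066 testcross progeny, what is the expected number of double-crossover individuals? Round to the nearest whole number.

19

Map distances give recombination frequencies of 0.210 and 0.060 for the two intervals.
With interference 0.28 (so coincidence = 0.72), expected double-crossover frequency = 0.210 × 0.060 × 0.72 = 0.00907.
Expected number = 0.00907 × 2066 = 18.74 ≈ 19.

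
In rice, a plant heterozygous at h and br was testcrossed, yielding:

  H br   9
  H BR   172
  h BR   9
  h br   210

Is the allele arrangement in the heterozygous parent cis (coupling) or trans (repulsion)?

The two most frequent classes are H BR (172) and h br (210); these are the parental (non-recombinant) types.
So the F1 carried H BR on one chromosome and h br on the other — the recessive alleles are on the same chromosome (cis / coupling).

cis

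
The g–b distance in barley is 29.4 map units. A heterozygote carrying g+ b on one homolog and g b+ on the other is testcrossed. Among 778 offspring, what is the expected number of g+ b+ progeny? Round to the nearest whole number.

A map distance of 29.4 map units corresponds to a recombination frequency of 0.294.
The F1 is g+ b / g b+, so g+ b+ is a recombinant gamete class with expected frequency r/2 = 0.294/2 = 0.1470.
Expected number = 0.1470 × 778 = 114.37 ≈ 114.

114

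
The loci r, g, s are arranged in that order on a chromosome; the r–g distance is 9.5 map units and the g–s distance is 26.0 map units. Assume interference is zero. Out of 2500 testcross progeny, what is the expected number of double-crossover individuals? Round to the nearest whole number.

62

Map distances give recombination frequencies of 0.095 and 0.260 for the two intervals.
With no interference, expected double-crossover frequency = 0.095 × 0.260 = 0.02470.
Expected number = 0.02470 × 2500 = 61.75 ≈ 62.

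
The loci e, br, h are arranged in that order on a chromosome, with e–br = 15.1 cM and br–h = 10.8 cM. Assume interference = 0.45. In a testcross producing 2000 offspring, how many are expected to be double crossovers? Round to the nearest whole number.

18

Map distances give recombination frequencies of 0.151 and 0.108 for the two intervals.
With interference 0.45 (so coincidence = 0.55), expected double-crossover frequency = 0.151 × 0.108 × 0.55 = 0.00897.
Expected number = 0.00897 × 2000 = 17.94 ≈ 18.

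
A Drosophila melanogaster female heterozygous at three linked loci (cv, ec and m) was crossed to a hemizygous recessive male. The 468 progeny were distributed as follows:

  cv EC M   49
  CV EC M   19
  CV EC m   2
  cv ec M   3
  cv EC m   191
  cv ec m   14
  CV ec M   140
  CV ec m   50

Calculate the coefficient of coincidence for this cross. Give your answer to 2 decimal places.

The two most frequent reciprocal classes, CV ec M and cv EC m, are the parental types, so the F1 was CV ec M / cv EC m.
The two rarest classes, cv ec M and CV EC m, are the double crossovers. Comparing them with the parentals, only the cv allele has switched, so cv is the middle locus and the order is m – cv – ec.
m–cv: (99 + 5)/468 = 0.2222; cv–ec: (33 + 5)/468 = 0.0812.
Expected DCO frequency = 0.2222 × 0.0812 ≈ 0.01804; observed = 5/468 ≈ 0.01068.
Coefficient of coincidence = 0.01068/0.01804 ≈ 0.59.

0.59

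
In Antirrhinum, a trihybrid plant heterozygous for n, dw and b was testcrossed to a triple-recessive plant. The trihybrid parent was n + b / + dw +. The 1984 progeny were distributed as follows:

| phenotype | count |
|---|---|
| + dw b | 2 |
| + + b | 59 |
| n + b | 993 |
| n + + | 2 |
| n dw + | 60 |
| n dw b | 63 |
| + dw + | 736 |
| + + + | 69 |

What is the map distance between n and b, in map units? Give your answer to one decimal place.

The two rarest classes, n + + and + dw b, are the double crossovers. Comparing them with the parentals, only the b allele has switched, so b is the middle locus and the order is dw – b – n.
Crossovers in the b–n interval produce the single-crossover classes + + b and n dw + (59 + 60 = 119) plus the double crossovers (4).
RF(b–n) = (119 + 4) / 1984 = 123/1984 = 0.0620 → 6.2 map units.

6.2 map units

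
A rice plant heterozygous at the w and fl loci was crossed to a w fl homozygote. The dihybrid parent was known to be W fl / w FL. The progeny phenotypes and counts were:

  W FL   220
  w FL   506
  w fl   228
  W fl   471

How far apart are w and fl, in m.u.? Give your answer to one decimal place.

The recombinant classes are W FL and w fl: 220 + 228 = 448.
Recombination frequency = 448/1425 = 0.3144 ≈ 31.4%, i.e. 31.4 m.u.

31.4 m.u.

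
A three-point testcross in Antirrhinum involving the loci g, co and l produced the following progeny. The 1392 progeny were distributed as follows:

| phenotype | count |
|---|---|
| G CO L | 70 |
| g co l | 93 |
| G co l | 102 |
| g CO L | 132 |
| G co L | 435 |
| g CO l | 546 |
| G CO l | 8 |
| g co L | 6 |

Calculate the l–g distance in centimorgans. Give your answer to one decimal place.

The two most frequent reciprocal classes, G co L and g CO l, are the parental types, so the F1 was G co L / g CO l.
The two rarest classes, g co L and G CO l, are the double crossovers. Comparing them with the parentals, only the g allele has switched, so g is the middle locus and the order is co – g – l.
Crossovers in the g–l interval produce the single-crossover classes G co l and g CO L (102 + 132 = 234) plus the double crossovers (14).
RF(g–l) = (234 + 14) / 1392 = 248/1392 = 0.1782 → 17.8 centimorgans.

17.8 centimorgans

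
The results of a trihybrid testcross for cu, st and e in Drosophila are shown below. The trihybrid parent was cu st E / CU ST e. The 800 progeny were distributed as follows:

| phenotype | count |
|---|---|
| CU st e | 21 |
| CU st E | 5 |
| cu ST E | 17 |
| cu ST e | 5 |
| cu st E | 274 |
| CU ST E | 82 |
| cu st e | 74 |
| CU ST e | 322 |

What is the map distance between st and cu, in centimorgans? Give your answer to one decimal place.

6.0 centimorgans

The two rarest classes, CU st E and cu ST e, are the double crossovers. Comparing them with the parentals, only the cu allele has switched, so cu is the middle locus and the order is e – cu – st.
Crossovers in the cu–st interval produce the single-crossover classes cu ST E and CU st e (17 + 21 = 38) plus the double crossovers (10).
RF(cu–st) = (38 + 10) / 800 = 48/800 = 0.0600 → 6.0 centimorgans.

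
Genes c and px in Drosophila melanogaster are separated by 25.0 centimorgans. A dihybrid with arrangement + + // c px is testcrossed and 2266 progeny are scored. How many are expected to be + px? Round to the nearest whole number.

283

A map distance of 25.0 centimorgans corresponds to a recombination frequency of 0.250.
The F1 is + + / c px, so + px is a recombinant gamete class with expected frequency r/2 = 0.250/2 = 0.1250.
Expected number = 0.1250 × 2266 = 283.25 ≈ 283.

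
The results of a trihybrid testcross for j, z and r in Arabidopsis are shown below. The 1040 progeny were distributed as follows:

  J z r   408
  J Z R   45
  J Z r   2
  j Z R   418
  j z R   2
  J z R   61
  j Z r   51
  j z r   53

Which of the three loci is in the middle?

z

The two most frequent reciprocal classes, j Z R and J z r, are the parental types, so the F1 was j Z R / J z r.
The two rarest classes, j z R and J Z r, are the double crossovers. Comparing them with the parentals, only the z allele has switched, so z is the middle locus and the order is r – z – j.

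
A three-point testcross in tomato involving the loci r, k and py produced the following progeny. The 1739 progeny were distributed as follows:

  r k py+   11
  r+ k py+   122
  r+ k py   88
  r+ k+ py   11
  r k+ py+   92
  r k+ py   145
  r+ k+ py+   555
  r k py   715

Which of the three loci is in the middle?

py

The two most frequent reciprocal classes, r k py and r+ k+ py+, are the parental types, so the F1 was r k py / r+ k+ py+.
The two rarest classes, r k py+ and r+ k+ py, are the double crossovers. Comparing them with the parentals, only the py allele has switched, so py is the middle locus and the order is k – py – r.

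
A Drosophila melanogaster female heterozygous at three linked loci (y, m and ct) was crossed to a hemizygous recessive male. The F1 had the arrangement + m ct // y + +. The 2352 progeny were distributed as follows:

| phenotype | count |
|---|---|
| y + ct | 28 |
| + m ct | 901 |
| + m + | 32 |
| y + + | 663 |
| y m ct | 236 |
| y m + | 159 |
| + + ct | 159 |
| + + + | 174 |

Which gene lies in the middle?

ct

The two rarest classes, + m + and y + ct, are the double crossovers. Comparing them with the parentals, only the ct allele has switched, so ct is the middle locus and the order is y – ct – m.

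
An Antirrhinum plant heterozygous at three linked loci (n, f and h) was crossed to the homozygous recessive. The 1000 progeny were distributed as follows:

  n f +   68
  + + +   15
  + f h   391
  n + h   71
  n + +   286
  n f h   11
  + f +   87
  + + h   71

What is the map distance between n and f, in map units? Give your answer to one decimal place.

The two most frequent reciprocal classes, + f h and n + +, are the parental types, so the F1 was + f h / n + +.
The two rarest classes, n f h and + + +, are the double crossovers. Comparing them with the parentals, only the n allele has switched, so n is the middle locus and the order is h – n – f.
Crossovers in the n–f interval produce the single-crossover classes + + h and n f + (71 + 68 = 139) plus the double crossovers (26).
RF(n–f) = (139 + 26) / 1000 = 165/1000 = 0.1650 → 16.5 map units.

16.5 map units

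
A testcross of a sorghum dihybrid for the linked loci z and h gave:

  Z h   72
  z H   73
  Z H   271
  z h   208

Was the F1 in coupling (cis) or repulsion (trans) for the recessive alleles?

cis

The two most frequent classes are Z H (271) and z h (208); these are the parental (non-recombinant) types.
So the F1 carried Z H on one chromosome and z h on the other — the recessive alleles are on the same chromosome (cis / coupling).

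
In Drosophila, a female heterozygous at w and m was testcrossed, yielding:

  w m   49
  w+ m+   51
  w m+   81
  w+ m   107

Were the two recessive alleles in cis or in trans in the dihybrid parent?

trans

The two most frequent classes are w+ m (107) and w m+ (81); these are the parental (non-recombinant) types.
So the F1 carried w+ m on one chromosome and w m+ on the other — the recessive alleles are on opposite chromosomes (trans / repulsion).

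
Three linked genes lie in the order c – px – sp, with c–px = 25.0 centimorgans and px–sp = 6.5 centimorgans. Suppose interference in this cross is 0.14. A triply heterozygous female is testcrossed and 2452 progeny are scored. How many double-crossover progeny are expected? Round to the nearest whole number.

Map distances give recombination frequencies of 0.250 and 0.065 for the two intervals.
With interference 0.14 (so coincidence = 0.86), expected double-crossover frequency = 0.250 × 0.065 × 0.86 = 0.01397.
Expected number = 0.01397 × 2452 = 34.27 ≈ 34.

34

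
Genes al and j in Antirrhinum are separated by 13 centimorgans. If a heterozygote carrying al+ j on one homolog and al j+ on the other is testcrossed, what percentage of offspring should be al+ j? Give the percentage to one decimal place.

43.5%

A map distance of 13 centimorgans corresponds to a recombination frequency of 0.130.
The F1 is al+ j / al j+, so al+ j is a parental gamete class with expected frequency (1 − r)/2 = 0.870/2 = 0.4350.
That is 0.4350 = 43.5% of the progeny.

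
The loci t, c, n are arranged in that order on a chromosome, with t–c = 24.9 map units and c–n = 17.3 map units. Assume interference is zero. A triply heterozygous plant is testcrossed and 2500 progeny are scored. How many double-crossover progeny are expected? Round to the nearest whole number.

108

Map distances give recombination frequencies of 0.249 and 0.173 for the two intervals.
With no interference, expected double-crossover frequency = 0.249 × 0.173 = 0.04308.
Expected number = 0.04308 × 2500 = 107.69 ≈ 108.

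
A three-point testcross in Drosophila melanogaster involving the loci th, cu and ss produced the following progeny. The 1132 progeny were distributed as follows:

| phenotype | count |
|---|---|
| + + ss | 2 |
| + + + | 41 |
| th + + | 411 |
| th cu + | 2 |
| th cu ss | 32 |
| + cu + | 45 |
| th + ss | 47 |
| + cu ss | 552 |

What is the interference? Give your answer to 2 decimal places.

The two most frequent reciprocal classes, th + + and + cu ss, are the parental types, so the F1 was th + + / + cu ss.
The two rarest classes, th cu + and + + ss, are the double crossovers. Comparing them with the parentals, only the cu allele has switched, so cu is the middle locus and the order is ss – cu – th.
ss–cu: (92 + 4)/1132 = 0.0848; cu–th: (73 + 4)/1132 = 0.0680.
Expected DCO frequency = 0.0848 × 0.0680 ≈ 0.00577; observed = 4/1132 ≈ 0.00353.
Coefficient of coincidence = 0.00353/0.00577 ≈ 0.61; interference = 1 − 0.61 = 0.39.

0.39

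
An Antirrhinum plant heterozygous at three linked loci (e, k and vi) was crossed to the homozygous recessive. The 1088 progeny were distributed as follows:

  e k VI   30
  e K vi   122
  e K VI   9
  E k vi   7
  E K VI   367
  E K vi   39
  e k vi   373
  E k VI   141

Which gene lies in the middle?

e

The two most frequent reciprocal classes, e k vi and E K VI, are the parental types, so the F1 was e k vi / E K VI.
The two rarest classes, E k vi and e K VI, are the double crossovers. Comparing them with the parentals, only the e allele has switched, so e is the middle locus and the order is vi – e – k.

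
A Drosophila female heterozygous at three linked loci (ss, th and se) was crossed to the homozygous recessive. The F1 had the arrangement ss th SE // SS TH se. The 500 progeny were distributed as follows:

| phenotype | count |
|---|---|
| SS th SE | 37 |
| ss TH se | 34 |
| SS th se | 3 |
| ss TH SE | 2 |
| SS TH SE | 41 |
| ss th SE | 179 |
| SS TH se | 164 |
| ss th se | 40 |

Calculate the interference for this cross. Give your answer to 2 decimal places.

The two rarest classes, ss TH SE and SS th se, are the double crossovers. Comparing them with the parentals, only the th allele has switched, so th is the middle locus and the order is se – th – ss.
se–th: (81 + 5)/500 = 0.1720; th–ss: (71 + 5)/500 = 0.1520.
Expected DCO frequency = 0.1720 × 0.1520 ≈ 0.02614; observed = 5/500 ≈ 0.01000.
Coefficient of coincidence = 0.01000/0.02614 ≈ 0.38; interference = 1 − 0.38 = 0.62.

0.62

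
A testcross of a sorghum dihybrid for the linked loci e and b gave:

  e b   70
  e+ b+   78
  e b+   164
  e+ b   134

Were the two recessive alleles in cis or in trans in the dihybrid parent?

trans

The two most frequent classes are e+ b (134) and e b+ (164); these are the parental (non-recombinant) types.
So the F1 carried e+ b on one chromosome and e b+ on the other — the recessive alleles are on opposite chromosomes (trans / repulsion).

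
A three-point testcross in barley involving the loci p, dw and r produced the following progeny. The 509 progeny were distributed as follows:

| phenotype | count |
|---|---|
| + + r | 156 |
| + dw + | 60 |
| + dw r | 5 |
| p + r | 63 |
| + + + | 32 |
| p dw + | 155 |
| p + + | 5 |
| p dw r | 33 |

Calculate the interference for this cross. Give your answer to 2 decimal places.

The two most frequent reciprocal classes, + + r and p dw +, are the parental types, so the F1 was + + r / p dw +.
The two rarest classes, + dw r and p + +, are the double crossovers. Comparing them with the parentals, only the dw allele has switched, so dw is the middle locus and the order is r – dw – p.
r–dw: (65 + 10)/509 = 0.1473; dw–p: (123 + 10)/509 = 0.2613.
Expected DCO frequency = 0.1473 × 0.2613 ≈ 0.03849; observed = 10/509 ≈ 0.01965.
Coefficient of coincidence = 0.01965/0.03849 ≈ 0.51; interference = 1 − 0.51 = 0.49.

0.49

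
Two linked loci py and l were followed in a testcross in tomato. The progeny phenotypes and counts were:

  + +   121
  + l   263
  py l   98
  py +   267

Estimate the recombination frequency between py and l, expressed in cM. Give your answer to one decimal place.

29.2 cM

The two most frequent classes, + l (263) and py + (267), are the parental types, so the F1 was + l / py +.
The recombinant classes are + + and py l: 121 + 98 = 219.
Recombination frequency = 219/749 = 0.2924 ≈ 29.2%, i.e. 29.2 cM.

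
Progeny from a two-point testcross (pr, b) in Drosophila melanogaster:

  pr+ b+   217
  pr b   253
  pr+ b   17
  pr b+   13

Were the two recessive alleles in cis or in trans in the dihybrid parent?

The two most frequent classes are pr+ b+ (217) and pr b (253); these are the parental (non-recombinant) types.
So the F1 carried pr+ b+ on one chromosome and pr b on the other — the recessive alleles are on the same chromosome (cis / coupling).

cis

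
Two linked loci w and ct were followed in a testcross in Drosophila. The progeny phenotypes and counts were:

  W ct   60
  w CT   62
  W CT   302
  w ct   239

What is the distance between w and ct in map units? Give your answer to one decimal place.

18.4 map units

The two most frequent classes, W CT (302) and w ct (239), are the parental types, so the F1 was W CT / w ct.
The recombinant classes are W ct and w CT: 60 + 62 = 122.
Recombination frequency = 122/663 = 0.1840 ≈ 18.4%, i.e. 18.4 map units.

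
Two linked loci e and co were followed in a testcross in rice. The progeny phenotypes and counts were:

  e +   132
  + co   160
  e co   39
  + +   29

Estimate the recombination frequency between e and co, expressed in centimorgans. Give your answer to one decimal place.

18.9 centimorgans

The two most frequent classes, + co (160) and e + (132), are the parental types, so the F1 was + co / e +.
The recombinant classes are + + and e co: 29 + 39 = 68.
Recombination frequency = 68/360 = 0.1889 ≈ 18.9%, i.e. 18.9 centimorgans.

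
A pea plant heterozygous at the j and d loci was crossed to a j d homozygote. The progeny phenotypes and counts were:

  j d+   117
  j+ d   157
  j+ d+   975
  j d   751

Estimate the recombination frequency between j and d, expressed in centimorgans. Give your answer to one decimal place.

13.7 centimorgans

The two most frequent classes, j+ d+ (975) and j d (751), are the parental types, so the F1 was j+ d+ / j d.
The recombinant classes are j+ d and j d+: 157 + 117 = 274.
Recombination frequency = 274/2000 = 0.1370 ≈ 13.7%, i.e. 13.7 centimorgans.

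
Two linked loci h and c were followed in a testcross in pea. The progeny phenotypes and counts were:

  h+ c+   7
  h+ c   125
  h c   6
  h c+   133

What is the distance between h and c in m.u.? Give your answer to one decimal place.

The two most frequent classes, h+ c (125) and h c+ (133), are the parental types, so the F1 was h+ c / h c+.
The recombinant classes are h+ c+ and h c: 7 + 6 = 13.
Recombination frequency = 13/271 = 0.0480 ≈ 4.8%, i.e. 4.8 m.u.

4.8 m.u.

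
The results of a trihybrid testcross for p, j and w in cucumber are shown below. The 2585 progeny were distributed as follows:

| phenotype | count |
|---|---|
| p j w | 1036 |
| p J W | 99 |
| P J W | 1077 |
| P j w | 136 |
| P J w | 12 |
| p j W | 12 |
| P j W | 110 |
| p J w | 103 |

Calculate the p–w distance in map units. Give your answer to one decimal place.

10.0 map units

The two most frequent reciprocal classes, p j w and P J W, are the parental types, so the F1 was p j w / P J W.
The two rarest classes, p j W and P J w, are the double crossovers. Comparing them with the parentals, only the w allele has switched, so w is the middle locus and the order is j – w – p.
Crossovers in the w–p interval produce the single-crossover classes P j w and p J W (136 + 99 = 235) plus the double crossovers (24).
RF(w–p) = (235 + 24) / 2585 = 259/2585 = 0.1002 → 10.0 map units.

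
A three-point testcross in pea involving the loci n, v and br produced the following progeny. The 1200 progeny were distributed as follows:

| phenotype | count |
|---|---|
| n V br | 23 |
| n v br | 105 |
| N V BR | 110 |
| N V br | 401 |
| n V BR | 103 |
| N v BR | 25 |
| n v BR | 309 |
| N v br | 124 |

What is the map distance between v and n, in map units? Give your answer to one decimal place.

The two most frequent reciprocal classes, N V br and n v BR, are the parental types, so the F1 was N V br / n v BR.
The two rarest classes, n V br and N v BR, are the double crossovers. Comparing them with the parentals, only the n allele has switched, so n is the middle locus and the order is v – n – br.
Crossovers in the v–n interval produce the single-crossover classes N v br and n V BR (124 + 103 = 227) plus the double crossovers (48).
RF(v–n) = (227 + 48) / 1200 = 275/1200 = 0.2292 → 22.9 map units.

22.9 map units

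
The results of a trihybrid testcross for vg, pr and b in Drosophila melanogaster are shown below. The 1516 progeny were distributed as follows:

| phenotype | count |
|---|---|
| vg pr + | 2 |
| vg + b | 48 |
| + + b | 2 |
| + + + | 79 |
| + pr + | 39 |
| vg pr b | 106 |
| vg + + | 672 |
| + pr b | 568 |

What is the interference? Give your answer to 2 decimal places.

0.65

The two most frequent reciprocal classes, + pr b and vg + +, are the parental types, so the F1 was + pr b / vg + +.
The two rarest classes, + + b and vg pr +, are the double crossovers. Comparing them with the parentals, only the pr allele has switched, so pr is the middle locus and the order is b – pr – vg.
b–pr: (87 + 4)/1516 = 0.0600; pr–vg: (185 + 4)/1516 = 0.1247.
Expected DCO frequency = 0.0600 × 0.1247 ≈ 0.00748; observed = 4/1516 ≈ 0.00264.
Coefficient of coincidence = 0.00264/0.00748 ≈ 0.35; interference = 1 − 0.35 = 0.65.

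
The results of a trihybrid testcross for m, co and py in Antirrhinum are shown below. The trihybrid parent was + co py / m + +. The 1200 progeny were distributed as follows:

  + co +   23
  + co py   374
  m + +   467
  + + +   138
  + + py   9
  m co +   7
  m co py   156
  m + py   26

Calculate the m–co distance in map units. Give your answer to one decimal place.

25.8 map units

The two rarest classes, + + py and m co +, are the double crossovers. Comparing them with the parentals, only the co allele has switched, so co is the middle locus and the order is py – co – m.
Crossovers in the co–m interval produce the single-crossover classes m co py and + + + (156 + 138 = 294) plus the double crossovers (16).
RF(co–m) = (294 + 16) / 1200 = 310/1200 = 0.2583 → 25.8 map units.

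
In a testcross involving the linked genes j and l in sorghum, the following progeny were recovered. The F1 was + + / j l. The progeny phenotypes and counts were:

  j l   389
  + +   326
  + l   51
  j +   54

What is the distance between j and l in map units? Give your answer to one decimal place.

The recombinant classes are + l and j +: 51 + 54 = 105.
Recombination frequency = 105/820 = 0.1280 ≈ 12.8%, i.e. 12.8 map units.

12.8 map units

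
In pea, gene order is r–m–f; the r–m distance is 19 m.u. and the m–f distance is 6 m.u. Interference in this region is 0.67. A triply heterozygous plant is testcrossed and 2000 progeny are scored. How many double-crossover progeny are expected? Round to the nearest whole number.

Map distances give recombination frequencies of 0.190 and 0.060 for the two intervals.
With interference 0.67 (so coincidence = 0.33), expected double-crossover frequency = 0.190 × 0.060 × 0.33 = 0.00376.
Expected number = 0.00376 × 2000 = 7.52 ≈ 8.

8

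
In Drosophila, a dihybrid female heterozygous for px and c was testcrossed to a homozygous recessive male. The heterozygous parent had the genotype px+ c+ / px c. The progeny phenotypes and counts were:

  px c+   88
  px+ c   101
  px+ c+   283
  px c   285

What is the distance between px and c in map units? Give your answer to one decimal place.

25.0 map units

The recombinant classes are px+ c and px c+: 101 + 88 = 189.
Recombination frequency = 189/757 = 0.2497 ≈ 25.0%, i.e. 25.0 map units.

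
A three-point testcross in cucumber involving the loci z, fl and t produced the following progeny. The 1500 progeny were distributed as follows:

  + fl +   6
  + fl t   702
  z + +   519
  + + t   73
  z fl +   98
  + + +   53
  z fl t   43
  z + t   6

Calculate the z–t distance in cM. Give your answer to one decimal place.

7.2 cM

The two most frequent reciprocal classes, + fl t and z + +, are the parental types, so the F1 was + fl t / z + +.
The two rarest classes, + fl + and z + t, are the double crossovers. Comparing them with the parentals, only the t allele has switched, so t is the middle locus and the order is z – t – fl.
Crossovers in the z–t interval produce the single-crossover classes z fl t and + + + (43 + 53 = 96) plus the double crossovers (12).
RF(z–t) = (96 + 12) / 1500 = 108/1500 = 0.0720 → 7.2 cM.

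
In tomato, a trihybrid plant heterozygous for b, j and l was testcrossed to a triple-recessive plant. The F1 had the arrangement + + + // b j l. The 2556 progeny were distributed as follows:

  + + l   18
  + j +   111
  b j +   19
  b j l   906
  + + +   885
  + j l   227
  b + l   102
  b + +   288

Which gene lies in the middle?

l

The two rarest classes, + + l and b j +, are the double crossovers. Comparing them with the parentals, only the l allele has switched, so l is the middle locus and the order is j – l – b.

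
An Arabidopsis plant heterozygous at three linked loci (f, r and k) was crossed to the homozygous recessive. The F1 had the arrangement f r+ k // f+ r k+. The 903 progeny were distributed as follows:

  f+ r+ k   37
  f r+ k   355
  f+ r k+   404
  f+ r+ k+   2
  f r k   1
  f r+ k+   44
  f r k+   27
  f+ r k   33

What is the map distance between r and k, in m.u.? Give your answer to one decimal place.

The two rarest classes, f r k and f+ r+ k+, are the double crossovers. Comparing them with the parentals, only the r allele has switched, so r is the middle locus and the order is f – r – k.
Crossovers in the r–k interval produce the single-crossover classes f r+ k+ and f+ r k (44 + 33 = 77) plus the double crossovers (3).
RF(r–k) = (77 + 3) / 903 = 80/903 = 0.0886 → 8.9 m.u.

8.9 m.u.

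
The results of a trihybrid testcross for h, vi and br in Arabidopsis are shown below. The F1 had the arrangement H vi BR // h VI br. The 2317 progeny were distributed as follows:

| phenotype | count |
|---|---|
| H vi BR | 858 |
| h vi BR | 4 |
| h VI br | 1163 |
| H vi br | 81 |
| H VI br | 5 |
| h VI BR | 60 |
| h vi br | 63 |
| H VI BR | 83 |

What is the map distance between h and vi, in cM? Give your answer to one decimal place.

The two rarest classes, h vi BR and H VI br, are the double crossovers. Comparing them with the parentals, only the h allele has switched, so h is the middle locus and the order is vi – h – br.
Crossovers in the vi–h interval produce the single-crossover classes H VI BR and h vi br (83 + 63 = 146) plus the double crossovers (9).
RF(vi–h) = (146 + 9) / 2317 = 155/2317 = 0.0669 → 6.7 cM.

6.7 cM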